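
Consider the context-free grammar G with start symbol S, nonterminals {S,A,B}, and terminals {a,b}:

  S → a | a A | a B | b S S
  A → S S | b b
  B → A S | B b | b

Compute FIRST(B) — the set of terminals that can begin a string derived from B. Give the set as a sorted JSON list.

Compute FIRST by fixpoint:
[1]
  A via A→b b: +{b}
  B via B→A S: +{b}
  S via S→a: +{a}
  S via S→b S S: +{b}
  FIRST(S)={a,b}  FIRST(A)={b}  FIRST(B)={b}
[2]
  A via A→S S: +{a}
  B via B→A S: +{a}
  FIRST(S)={a,b}  FIRST(A)={a,b}  FIRST(B)={a,b}
[3] (no change)
  FIRST(S)={a,b}  FIRST(A)={a,b}  FIRST(B)={a,b}

FIRST(B) = ["a", "b"]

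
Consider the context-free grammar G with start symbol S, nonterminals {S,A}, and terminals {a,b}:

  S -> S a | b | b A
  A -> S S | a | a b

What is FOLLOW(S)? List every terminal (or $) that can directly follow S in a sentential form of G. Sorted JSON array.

Compute FIRST by fixpoint:
pass 1:
  A via A→a: +{a}
  S via S→b: +{b}
  FIRST[S]={b}  FIRST[A]={a}
pass 2:
  A via A→S S: +{b}
  FIRST[S]={b}  FIRST[A]={a,b}
pass 3: (stable)
  FIRST[S]={b}  FIRST[A]={a,b}

Compute FOLLOW by fixpoint:
seed FOLLOW(S) with $
pass 1:
  A→S S: FOLLOW(S) ⊇ FIRST(S) = {b}; new: +{b}
  S→S a: FOLLOW(S) ⊇ FIRST(a) = {a}; new: +{a}
  S→b A: FOLLOW(A) ⊇ FOLLOW(S) ⊇ {$,a,b}; new: +{$,a,b}
  FOLLOW[S]={$,a,b}  FOLLOW[A]={$,a,b}
pass 2: — fixpoint
  FOLLOW[S]={$,a,b}  FOLLOW[A]={$,a,b}

FOLLOW(S) = ["$", "a", "b"]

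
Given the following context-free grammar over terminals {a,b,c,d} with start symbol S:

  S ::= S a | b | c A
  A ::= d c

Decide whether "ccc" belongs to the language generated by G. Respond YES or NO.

CNF form of G:
  S -> S T2 | T1 A | b
  A -> T0 T1
  T0 -> d
  T1 -> c
  T2 -> a

Fill CYK table bottom-up:
  T[0,0] 'c' = {T1}  orig:{}
  T[1,1] 'c' = {T1}  orig:{}
  T[2,2] 'c' = {T1}  orig:{}
  T[0,1] 'cc' = ∅
  T[1,2] 'cc' = ∅
  T[0,2] 'ccc' = ∅

S ∉ T[0,2] ⇒ NO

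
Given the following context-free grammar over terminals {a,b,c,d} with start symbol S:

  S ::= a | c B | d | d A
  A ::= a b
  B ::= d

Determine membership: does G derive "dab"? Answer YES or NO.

Convert to CNF:
  S -> T2 B | T3 A | a | d
  A -> T0 T1
  B -> d
  T0 -> a
  T1 -> b
  T2 -> c
  T3 -> d

CYK fill:
  [0..0]={B,S,T3}  "d"  orig:{B,S}
  [1..1]={S,T0}  "a"  orig:{S}
  [2..2]={T1}  "b"  orig:{}
  [0..1]=∅  "da"
  [1..2]={A}  "ab"
  [0..2]={S}  "dab"

S ∈ T[0,2] ⇒ YES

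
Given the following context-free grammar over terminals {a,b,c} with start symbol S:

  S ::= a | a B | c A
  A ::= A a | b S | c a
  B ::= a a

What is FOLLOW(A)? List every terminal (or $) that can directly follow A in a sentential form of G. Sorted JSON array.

Compute FIRST by fixpoint:
iter 1:
  A via A→b S: +{b}
  A via A→c a: +{c}
  B via B→a a: +{a}
  S via S→a: +{a}
  S via S→c A: +{c}
  FIRST[S]={a,c}  FIRST[A]={b,c}  FIRST[B]={a}
iter 2: (no change)
  FIRST[S]={a,c}  FIRST[A]={b,c}  FIRST[B]={a}

FOLLOW sets:
initialize: $ ∈ FOLLOW(S)
round 1:
  A→A a: FOLLOW(A) ⊇ FIRST(a) = {a}; new: +{a}
  A→b S: FOLLOW(S) ⊇ FOLLOW(A) ⊇ {a}; new: +{a}
  S→a B: FOLLOW(B) ⊇ FOLLOW(S) ⊇ {$,a}; new: +{$,a}
  S→c A: FOLLOW(A) ⊇ FOLLOW(S) ⊇ {$,a}; new: +{$}
  S: {$,a}  A: {$,a}  B: {$,a}
round 2: (stable)
  S: {$,a}  A: {$,a}  B: {$,a}

FOLLOW(A) = ["$", "a"]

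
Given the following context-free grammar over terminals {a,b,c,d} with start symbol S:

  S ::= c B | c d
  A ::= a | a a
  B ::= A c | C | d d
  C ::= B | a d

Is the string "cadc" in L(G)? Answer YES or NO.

CNF form of G:
  S -> T1 B | T1 T2
  A -> T0 T0 | a
  B -> A T1 | T0 T2 | T2 T2
  C -> A T1 | T0 T2 | T2 T2
  T0 -> a
  T1 -> c
  T2 -> d

CYK table (by increasing span):
  T[0,0] 'c' = {T1}  orig:{}
  T[1,1] 'a' = {A,T0}  orig:{A}
  T[2,2] 'd' = {T2}  orig:{}
  T[3,3] 'c' = {T1}  orig:{}
  T[0,1] 'ca' = ∅
  T[1,2] 'ad' = {B,C}
  T[2,3] 'dc' = ∅
  T[0,2] 'cad' = {S}
  T[1,3] 'adc' = ∅
  T[0,3] 'cadc' = ∅

S ∉ T[0,3] ⇒ NO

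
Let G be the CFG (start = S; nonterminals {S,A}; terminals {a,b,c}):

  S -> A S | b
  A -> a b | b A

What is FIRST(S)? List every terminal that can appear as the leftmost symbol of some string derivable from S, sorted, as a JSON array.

FIRST iteration:
round 1:
  A via A→a b: +{a}
  A via A→b A: +{b}
  S via S→A S: +{a,b}
  FIRST(S)={a,b}  FIRST(A)={a,b}
round 2: — fixpoint
  FIRST(S)={a,b}  FIRST(A)={a,b}

FIRST(S) = ["a", "b"]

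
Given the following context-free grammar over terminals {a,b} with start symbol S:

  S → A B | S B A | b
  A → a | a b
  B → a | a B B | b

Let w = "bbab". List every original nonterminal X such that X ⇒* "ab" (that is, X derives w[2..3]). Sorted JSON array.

Convert to CNF:
  S -> A B | S X3 | b
  A -> T0 T1 | a
  B -> T0 X2 | a | b
  T0 -> a
  T1 -> b
  X2 -> B B
  X3 -> B A

CYK fill — only the sub-triangle for w[2..3]:
  [2..2]={A,B,T0}  "a"  orig:{A,B}
  [3..3]={B,S,T1}  "b"  orig:{B,S}
  [2..3]={A,S,X2}  "ab"  orig:{A,S}

Original NTs in T[2,3] deriving "ab": ["A", "S"]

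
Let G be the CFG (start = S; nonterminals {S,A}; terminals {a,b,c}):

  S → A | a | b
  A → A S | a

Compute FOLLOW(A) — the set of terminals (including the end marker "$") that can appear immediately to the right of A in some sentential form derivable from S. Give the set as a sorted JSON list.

FIRST iteration:
pass 1:
  A via A→a: +{a}
  S via S→A: +{a}
  S via S→b: +{b}
  FIRST(S)={a,b}  FIRST(A)={a}
pass 2: — fixpoint
  FIRST(S)={a,b}  FIRST(A)={a}

FOLLOW sets:
initialize: $ ∈ FOLLOW(S)
iter 1:
  A→A S: FOLLOW(A) ⊇ FIRST(S) = {a,b}; new: +{a,b}
  A→A S: FOLLOW(S) ⊇ FOLLOW(A) ⊇ {a,b}; new: +{a,b}
  S→A: FOLLOW(A) ⊇ FOLLOW(S) ⊇ {$,a,b}; new: +{$}
  S: {$,a,b}  A: {$,a,b}
iter 2: (stable)
  S: {$,a,b}  A: {$,a,b}

FOLLOW(A) = ["$", "a", "b"]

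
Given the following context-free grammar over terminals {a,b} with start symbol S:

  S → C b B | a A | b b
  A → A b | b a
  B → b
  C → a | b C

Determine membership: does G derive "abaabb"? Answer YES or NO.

CNF form of G:
  S -> C X2 | T0 T0 | T1 A
  A -> A T0 | T0 T1
  B -> b
  C -> T0 C | a
  T0 -> b
  T1 -> a
  X2 -> T0 B

Fill CYK table bottom-up:
  cell(0,0) a: {C,T1}  orig:{C}
  cell(1,1) b: {B,T0}  orig:{B}
  cell(2,2) a: {C,T1}  orig:{C}
  cell(3,3) a: {C,T1}  orig:{C}
  cell(4,4) b: {B,T0}  orig:{B}
  cell(5,5) b: {B,T0}  orig:{B}
  cell(0,1) ab: ∅
  cell(1,2) ba: {A,C}
  cell(2,3) aa: ∅
  cell(3,4) ab: ∅
  cell(4,5) bb: {S,X2}  orig:{S}
  cell(0,2) aba: {S}
  cell(1,3) baa: ∅
  cell(2,4) aab: ∅
  cell(3,5) abb: {S}
  cell(0,3) abaa: ∅
  cell(1,4) baab: ∅
  cell(2,5) aabb: ∅
  cell(0,4) abaab: ∅
  cell(1,5) baabb: ∅
  cell(0,5) abaabb: ∅

S ∉ T[0,5] ⇒ NO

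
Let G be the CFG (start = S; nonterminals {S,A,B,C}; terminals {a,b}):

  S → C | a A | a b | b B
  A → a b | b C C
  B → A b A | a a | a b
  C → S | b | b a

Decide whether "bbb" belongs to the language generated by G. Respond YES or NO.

CNF form of G:
  S -> T0 A | T0 T1 | T1 B | T1 T0 | b
  A -> T0 T1 | T1 X2
  B -> A X3 | T0 T0 | T0 T1
  C -> T0 A | T0 T1 | T1 B | T1 T0 | b
  T0 -> a
  T1 -> b
  X2 -> C C
  X3 -> T1 A

CYK table (by increasing span):
  T[0,0] 'b' = {C,S,T1}  orig:{C,S}
  T[1,1] 'b' = {C,S,T1}  orig:{C,S}
  T[2,2] 'b' = {C,S,T1}  orig:{C,S}
  T[0,1] 'bb' = {X2}  orig:{}
  T[1,2] 'bb' = {X2}  orig:{}
  T[0,2] 'bbb' = {A}

S ∉ T[0,2] ⇒ NO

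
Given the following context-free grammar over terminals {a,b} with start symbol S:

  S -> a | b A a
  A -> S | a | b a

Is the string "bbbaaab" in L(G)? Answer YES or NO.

Convert to CNF:
  S -> T0 X3 | a
  A -> T0 T1 | T0 X2 | a
  T0 -> b
  T1 -> a
  X2 -> A T1
  X3 -> A T1

Fill CYK table bottom-up:
  [0..0]={T0}  "b"  orig:{}
  [1..1]={T0}  "b"  orig:{}
  [2..2]={T0}  "b"  orig:{}
  [3..3]={A,S,T1}  "a"  orig:{A,S}
  [4..4]={A,S,T1}  "a"  orig:{A,S}
  [5..5]={A,S,T1}  "a"  orig:{A,S}
  [6..6]={T0}  "b"  orig:{}
  [0..1]=∅  "bb"
  [1..2]=∅  "bb"
  [2..3]={A}  "ba"
  [3..4]={X2,X3}  "aa"  orig:{}
  [4..5]={X2,X3}  "aa"  orig:{}
  [5..6]=∅  "ab"
  [0..2]=∅  "bbb"
  [1..3]=∅  "bba"
  [2..4]={A,S,X2,X3}  "baa"  orig:{A,S}
  [3..5]=∅  "aaa"
  [4..6]=∅  "aab"
  [0..3]=∅  "bbba"
  [1..4]={A,S}  "bbaa"
  [2..5]={X2,X3}  "baaa"  orig:{}
  [3..6]=∅  "aaab"
  [0..4]=∅  "bbbaa"
  [1..5]={A,S,X2,X3}  "bbaaa"  orig:{A,S}
  [2..6]=∅  "baaab"
  [0..5]={A,S}  "bbbaaa"
  [1..6]=∅  "bbaaab"
  [0..6]=∅  "bbbaaab"

S ∉ T[0,6] ⇒ NO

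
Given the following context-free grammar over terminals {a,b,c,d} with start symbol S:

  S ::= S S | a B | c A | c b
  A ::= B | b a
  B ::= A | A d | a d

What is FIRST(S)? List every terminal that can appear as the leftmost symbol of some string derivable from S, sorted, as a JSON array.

FIRST sets, iterate to fixpoint:
iter 1:
  A via A→b a: +{b}
  B via B→A: +{b}
  B via B→a d: +{a}
  S via S→a B: +{a}
  S via S→c A: +{c}
  S: {a,c}  A: {b}  B: {a,b}
iter 2:
  A via A→B: +{a}
  S: {a,c}  A: {a,b}  B: {a,b}
iter 3: (stable)
  S: {a,c}  A: {a,b}  B: {a,b}

FIRST(S) = ["a", "c"]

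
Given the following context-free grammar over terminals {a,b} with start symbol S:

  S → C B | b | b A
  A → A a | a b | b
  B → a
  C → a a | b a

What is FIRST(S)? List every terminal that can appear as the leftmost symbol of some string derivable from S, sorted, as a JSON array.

Compute FIRST by fixpoint:
iter 1:
  A via A→a b: +{a}
  A via A→b: +{b}
  B via B→a: +{a}
  C via C→a a: +{a}
  C via C→b a: +{b}
  S via S→C B: +{a,b}
  FIRST[S]={a,b}  FIRST[A]={a,b}  FIRST[B]={a}  FIRST[C]={a,b}
iter 2: done
  FIRST[S]={a,b}  FIRST[A]={a,b}  FIRST[B]={a}  FIRST[C]={a,b}

FIRST(S) = ["a", "b"]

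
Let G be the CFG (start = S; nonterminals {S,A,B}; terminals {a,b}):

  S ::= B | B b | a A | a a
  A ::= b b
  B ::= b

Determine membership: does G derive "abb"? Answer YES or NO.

CNF form of G:
  S -> B T0 | T1 A | T1 T1 | b
  A -> T0 T0
  B -> b
  T0 -> b
  T1 -> a

CYK fill:
  cell(0,0) a: {T1}  orig:{}
  cell(1,1) b: {B,S,T0}  orig:{B,S}
  cell(2,2) b: {B,S,T0}  orig:{B,S}
  cell(0,1) ab: ∅
  cell(1,2) bb: {A,S}
  cell(0,2) abb: {S}

S ∈ T[0,2] ⇒ YES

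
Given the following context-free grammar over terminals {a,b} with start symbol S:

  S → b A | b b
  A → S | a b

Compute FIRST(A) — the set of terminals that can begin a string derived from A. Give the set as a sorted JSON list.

FIRST iteration:
iter 1:
  A via A→a b: +{a}
  S via S→b A: +{b}
  FIRST[S]={b}  FIRST[A]={a}
iter 2:
  A via A→S: +{b}
  FIRST[S]={b}  FIRST[A]={a,b}
iter 3: done
  FIRST[S]={b}  FIRST[A]={a,b}

FIRST(A) = ["a", "b"]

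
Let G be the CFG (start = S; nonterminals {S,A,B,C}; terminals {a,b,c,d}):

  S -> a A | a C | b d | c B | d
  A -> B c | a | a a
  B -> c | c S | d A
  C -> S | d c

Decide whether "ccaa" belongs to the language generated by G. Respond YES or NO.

Convert to CNF:
  S -> T0 B | T1 A | T1 C | T3 T2 | d
  A -> B T0 | T1 T1 | a
  B -> T0 S | T2 A | c
  C -> T0 B | T1 A | T1 C | T2 T0 | T3 T2 | d
  T0 -> c
  T1 -> a
  T2 -> d
  T3 -> b

Fill CYK table bottom-up:
  [0..0]={B,T0}  "c"  orig:{B}
  [1..1]={B,T0}  "c"  orig:{B}
  [2..2]={A,T1}  "a"  orig:{A}
  [3..3]={A,T1}  "a"  orig:{A}
  [0..1]={A,C,S}  "cc"
  [1..2]=∅  "ca"
  [2..3]={A,C,S}  "aa"
  [0..2]=∅  "cca"
  [1..3]={B}  "caa"
  [0..3]={C,S}  "ccaa"

S ∈ T[0,3] ⇒ YES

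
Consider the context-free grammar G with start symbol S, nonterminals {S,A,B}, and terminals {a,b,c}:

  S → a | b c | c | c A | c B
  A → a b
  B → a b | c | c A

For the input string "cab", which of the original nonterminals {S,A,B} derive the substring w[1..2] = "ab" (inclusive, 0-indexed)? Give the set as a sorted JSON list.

Convert to CNF:
  S -> T1 T2 | T2 A | T2 B | a | c
  A -> T0 T1
  B -> T0 T1 | T2 A | c
  T0 -> a
  T1 -> b
  T2 -> c

Fill CYK table bottom-up, restricted to cells inside w[1..2]:
  [1..1]={S,T0}  "a"  orig:{S}
  [2..2]={T1}  "b"  orig:{}
  [1..2]={A,B}  "ab"

Original NTs in T[1,2] deriving "ab": ["A", "B"]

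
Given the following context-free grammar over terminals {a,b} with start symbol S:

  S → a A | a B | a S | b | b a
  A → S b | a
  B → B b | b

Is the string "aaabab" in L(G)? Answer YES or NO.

CNF form of G:
  S -> T0 T1 | T1 A | T1 B | T1 S | b
  A -> S T0 | a
  B -> B T0 | b
  T0 -> b
  T1 -> a

CYK table (by increasing span):
  cell(0,0) a: {A,T1}  orig:{A}
  cell(1,1) a: {A,T1}  orig:{A}
  cell(2,2) a: {A,T1}  orig:{A}
  cell(3,3) b: {B,S,T0}  orig:{B,S}
  cell(4,4) a: {A,T1}  orig:{A}
  cell(5,5) b: {B,S,T0}  orig:{B,S}
  cell(0,1) aa: {S}
  cell(1,2) aa: {S}
  cell(2,3) ab: {S}
  cell(3,4) ba: {S}
  cell(4,5) ab: {S}
  cell(0,2) aaa: {S}
  cell(1,3) aab: {A,S}
  cell(2,4) aba: {S}
  cell(3,5) bab: {A}
  cell(0,3) aaab: {A,S}
  cell(1,4) aaba: {S}
  cell(2,5) abab: {A,S}
  cell(0,4) aaaba: {S}
  cell(1,5) aabab: {A,S}
  cell(0,5) aaabab: {A,S}

S ∈ T[0,5] ⇒ YES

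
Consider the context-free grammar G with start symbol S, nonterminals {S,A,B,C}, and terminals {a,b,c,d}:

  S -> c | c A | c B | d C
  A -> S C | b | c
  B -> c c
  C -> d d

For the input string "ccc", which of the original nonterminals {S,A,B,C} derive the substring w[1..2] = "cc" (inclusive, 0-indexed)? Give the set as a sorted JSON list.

Convert to CNF:
  S -> T0 A | T0 B | T1 C | c
  A -> S C | b | c
  B -> T0 T0
  C -> T1 T1
  T0 -> c
  T1 -> d

CYK fill, restricted to cells inside w[1..2]:
  T[1,1] 'c' = {A,S,T0}  orig:{A,S}
  T[2,2] 'c' = {A,S,T0}  orig:{A,S}
  T[1,2] 'cc' = {B,S}

Original NTs in T[1,2] deriving "cc": ["B", "S"]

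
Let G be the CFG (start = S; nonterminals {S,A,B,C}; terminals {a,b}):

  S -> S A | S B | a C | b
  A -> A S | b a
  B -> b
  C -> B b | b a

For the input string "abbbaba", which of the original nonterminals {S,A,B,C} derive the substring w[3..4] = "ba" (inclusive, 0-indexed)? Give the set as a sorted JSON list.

Convert to CNF:
  S -> S A | S B | T1 C | b
  A -> A S | T0 T1
  B -> b
  C -> B T0 | T0 T1
  T0 -> b
  T1 -> a

Fill CYK table bottom-up, restricted to cells inside w[3..4]:
  T[3,3] 'b' = {B,S,T0}  orig:{B,S}
  T[4,4] 'a' = {T1}  orig:{}
  T[3,4] 'ba' = {A,C}

Original NTs in T[3,4] deriving "ba": ["A", "C"]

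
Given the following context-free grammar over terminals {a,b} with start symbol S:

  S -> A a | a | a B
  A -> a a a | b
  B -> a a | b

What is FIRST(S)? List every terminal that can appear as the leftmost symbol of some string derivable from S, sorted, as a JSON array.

FIRST iteration:
round 1:
  A via A→a a a: +{a}
  A via A→b: +{b}
  B via B→a a: +{a}
  B via B→b: +{b}
  S via S→A a: +{a,b}
  FIRST[S]={a,b}  FIRST[A]={a,b}  FIRST[B]={a,b}
round 2: (stable)
  FIRST[S]={a,b}  FIRST[A]={a,b}  FIRST[B]={a,b}

FIRST(S) = ["a", "b"]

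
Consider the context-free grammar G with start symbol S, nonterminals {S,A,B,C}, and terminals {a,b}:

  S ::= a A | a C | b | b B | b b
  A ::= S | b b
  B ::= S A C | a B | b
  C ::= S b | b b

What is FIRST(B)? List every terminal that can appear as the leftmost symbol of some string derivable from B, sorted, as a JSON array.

Compute FIRST by fixpoint:
iter 1:
  A via A→b b: +{b}
  B via B→a B: +{a}
  B via B→b: +{b}
  C via C→b b: +{b}
  S via S→a A: +{a}
  S via S→b: +{b}
  FIRST[S]={a,b}  FIRST[A]={b}  FIRST[B]={a,b}  FIRST[C]={b}
iter 2:
  A via A→S: +{a}
  C via C→S b: +{a}
  FIRST[S]={a,b}  FIRST[A]={a,b}  FIRST[B]={a,b}  FIRST[C]={a,b}
iter 3: (no change)
  FIRST[S]={a,b}  FIRST[A]={a,b}  FIRST[B]={a,b}  FIRST[C]={a,b}

FIRST(B) = ["a", "b"]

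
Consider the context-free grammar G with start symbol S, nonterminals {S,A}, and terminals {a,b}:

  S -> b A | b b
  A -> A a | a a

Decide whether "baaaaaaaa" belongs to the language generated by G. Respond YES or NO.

Convert to CNF:
  S -> T1 A | T1 T1
  A -> A T0 | T0 T0
  T0 -> a
  T1 -> b

Fill CYK table bottom-up:
  cell(0,0) b: {T1}  orig:{}
  cell(1,1) a: {T0}  orig:{}
  cell(2,2) a: {T0}  orig:{}
  cell(3,3) a: {T0}  orig:{}
  cell(4,4) a: {T0}  orig:{}
  cell(5,5) a: {T0}  orig:{}
  cell(6,6) a: {T0}  orig:{}
  cell(7,7) a: {T0}  orig:{}
  cell(8,8) a: {T0}  orig:{}
  cell(0,1) ba: ∅
  cell(1,2) aa: {A}
  cell(2,3) aa: {A}
  cell(3,4) aa: {A}
  cell(4,5) aa: {A}
  cell(5,6) aa: {A}
  cell(6,7) aa: {A}
  cell(7,8) aa: {A}
  cell(0,2) baa: {S}
  cell(1,3) aaa: {A}
  cell(2,4) aaa: {A}
  cell(3,5) aaa: {A}
  cell(4,6) aaa: {A}
  cell(5,7) aaa: {A}
  cell(6,8) aaa: {A}
  cell(0,3) baaa: {S}
  cell(1,4) aaaa: {A}
  cell(2,5) aaaa: {A}
  cell(3,6) aaaa: {A}
  cell(4,7) aaaa: {A}
  cell(5,8) aaaa: {A}
  cell(0,4) baaaa: {S}
  cell(1,5) aaaaa: {A}
  cell(2,6) aaaaa: {A}
  cell(3,7) aaaaa: {A}
  cell(4,8) aaaaa: {A}
  cell(0,5) baaaaa: {S}
  cell(1,6) aaaaaa: {A}
  cell(2,7) aaaaaa: {A}
  cell(3,8) aaaaaa: {A}
  cell(0,6) baaaaaa: {S}
  cell(1,7) aaaaaaa: {A}
  cell(2,8) aaaaaaa: {A}
  cell(0,7) baaaaaaa: {S}
  cell(1,8) aaaaaaaa: {A}
  cell(0,8) baaaaaaaa: {S}

S ∈ T[0,8] ⇒ YES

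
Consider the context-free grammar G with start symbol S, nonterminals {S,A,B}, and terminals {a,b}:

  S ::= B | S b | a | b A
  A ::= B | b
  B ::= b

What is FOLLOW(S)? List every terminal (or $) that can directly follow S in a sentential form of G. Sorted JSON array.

FIRST sets, iterate to fixpoint:
round 1:
  A via A→b: +{b}
  B via B→b: +{b}
  S via S→B: +{b}
  S via S→a: +{a}
  FIRST[S]={a,b}  FIRST[A]={b}  FIRST[B]={b}
round 2: (stable)
  FIRST[S]={a,b}  FIRST[A]={b}  FIRST[B]={b}

FOLLOW iteration:
FOLLOW(S) := {$}
[1]
  S→B: FOLLOW(B) ⊇ FOLLOW(S) ⊇ {$}; new: +{$}
  S→S b: FOLLOW(S) ⊇ FIRST(b) = {b}; new: +{b}
  S→b A: FOLLOW(A) ⊇ FOLLOW(S) ⊇ {$,b}; new: +{$,b}
  S: {$,b}  A: {$,b}  B: {$}
[2]
  A→B: FOLLOW(B) ⊇ FOLLOW(A) ⊇ {$,b}; new: +{b}
  S: {$,b}  A: {$,b}  B: {$,b}
[3] done
  S: {$,b}  A: {$,b}  B: {$,b}

FOLLOW(S) = ["$", "b"]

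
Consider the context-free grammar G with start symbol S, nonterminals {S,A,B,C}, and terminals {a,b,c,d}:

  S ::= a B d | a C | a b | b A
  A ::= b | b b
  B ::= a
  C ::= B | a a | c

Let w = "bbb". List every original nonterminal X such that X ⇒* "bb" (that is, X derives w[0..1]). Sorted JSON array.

CNF form of G:
  S -> T0 A | T1 C | T1 T0 | T1 X3
  A -> T0 T0 | b
  B -> a
  C -> T1 T1 | a | c
  T0 -> b
  T1 -> a
  T2 -> d
  X3 -> B T2

Fill CYK table bottom-up, restricted to cells inside w[0..1]:
  [0..0]={A,T0}  "b"  orig:{A}
  [1..1]={A,T0}  "b"  orig:{A}
  [0..1]={A,S}  "bb"

Original NTs in T[0,1] deriving "bb": ["A", "S"]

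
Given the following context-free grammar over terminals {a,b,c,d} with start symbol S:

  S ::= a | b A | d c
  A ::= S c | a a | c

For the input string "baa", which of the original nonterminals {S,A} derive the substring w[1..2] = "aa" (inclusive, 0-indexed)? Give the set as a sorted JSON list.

CNF form of G:
  S -> T2 A | T3 T0 | a
  A -> S T0 | T1 T1 | c
  T0 -> c
  T1 -> a
  T2 -> b
  T3 -> d

CYK fill, restricted to cells inside w[1..2]:
  T[1,1] 'a' = {S,T1}  orig:{S}
  T[2,2] 'a' = {S,T1}  orig:{S}
  T[1,2] 'aa' = {A}

Original NTs in T[1,2] deriving "aa": ["A"]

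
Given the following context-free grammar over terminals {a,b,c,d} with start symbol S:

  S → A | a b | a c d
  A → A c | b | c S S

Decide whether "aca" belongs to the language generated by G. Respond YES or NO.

CNF form of G:
  S -> A T0 | T0 X6 | T1 T2 | T1 X5 | b
  A -> A T0 | T0 X4 | b
  T0 -> c
  T1 -> a
  T2 -> b
  T3 -> d
  X4 -> S S
  X5 -> T0 T3
  X6 -> S S

CYK table (by increasing span):
  cell(0,0) a: {T1}  orig:{}
  cell(1,1) c: {T0}  orig:{}
  cell(2,2) a: {T1}  orig:{}
  cell(0,1) ac: ∅
  cell(1,2) ca: ∅
  cell(0,2) aca: ∅

S ∉ T[0,2] ⇒ NO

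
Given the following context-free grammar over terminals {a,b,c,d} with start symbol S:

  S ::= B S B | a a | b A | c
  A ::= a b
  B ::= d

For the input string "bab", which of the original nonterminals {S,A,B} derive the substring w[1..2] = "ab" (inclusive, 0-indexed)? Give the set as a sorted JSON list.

Convert to CNF:
  S -> B X2 | T0 T0 | T1 A | c
  A -> T0 T1
  B -> d
  T0 -> a
  T1 -> b
  X2 -> S B

CYK fill — only the sub-triangle for w[1..2]:
  cell(1,1) a: {T0}  orig:{}
  cell(2,2) b: {T1}  orig:{}
  cell(1,2) ab: {A}

Original NTs in T[1,2] deriving "ab": ["A"]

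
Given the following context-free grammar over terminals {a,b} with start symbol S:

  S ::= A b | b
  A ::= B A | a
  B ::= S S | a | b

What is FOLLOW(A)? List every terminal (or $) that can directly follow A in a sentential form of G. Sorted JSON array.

FIRST iteration:
iter 1:
  A via A→a: +{a}
  B via B→a: +{a}
  B via B→b: +{b}
  S via S→A b: +{a}
  S via S→b: +{b}
  S: {a,b}  A: {a}  B: {a,b}
iter 2:
  A via A→B A: +{b}
  S: {a,b}  A: {a,b}  B: {a,b}
iter 3: (stable)
  S: {a,b}  A: {a,b}  B: {a,b}

Compute FOLLOW by fixpoint:
initialize: $ ∈ FOLLOW(S)
round 1:
  A→B A: FOLLOW(B) ⊇ FIRST(A) = {a,b}; new: +{a,b}
  B→S S: FOLLOW(S) ⊇ FIRST(S) = {a,b}; new: +{a,b}
  S→A b: FOLLOW(A) ⊇ FIRST(b) = {b}; new: +{b}
  S: {$,a,b}  A: {b}  B: {a,b}
round 2: — fixpoint
  S: {$,a,b}  A: {b}  B: {a,b}

FOLLOW(A) = ["b"]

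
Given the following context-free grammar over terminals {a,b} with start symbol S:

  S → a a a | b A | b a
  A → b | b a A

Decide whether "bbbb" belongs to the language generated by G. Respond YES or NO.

Convert to CNF:
  S -> T0 A | T0 T1 | T1 X3
  A -> T0 X2 | b
  T0 -> b
  T1 -> a
  X2 -> T1 A
  X3 -> T1 T1

CYK fill:
  T[0,0] 'b' = {A,T0}  orig:{A}
  T[1,1] 'b' = {A,T0}  orig:{A}
  T[2,2] 'b' = {A,T0}  orig:{A}
  T[3,3] 'b' = {A,T0}  orig:{A}
  T[0,1] 'bb' = {S}
  T[1,2] 'bb' = {S}
  T[2,3] 'bb' = {S}
  T[0,2] 'bbb' = ∅
  T[1,3] 'bbb' = ∅
  T[0,3] 'bbbb' = ∅

S ∉ T[0,3] ⇒ NO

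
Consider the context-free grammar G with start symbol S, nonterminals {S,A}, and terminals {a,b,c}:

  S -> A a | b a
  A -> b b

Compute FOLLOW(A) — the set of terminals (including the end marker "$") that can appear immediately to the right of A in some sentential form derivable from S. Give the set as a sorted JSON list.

FIRST iteration:
round 1:
  A via A→b b: +{b}
  S via S→A a: +{b}
  FIRST[S]={b}  FIRST[A]={b}
round 2: — fixpoint
  FIRST[S]={b}  FIRST[A]={b}

FOLLOW iteration:
initialize: $ ∈ FOLLOW(S)
round 1:
  S→A a: FOLLOW(A) ⊇ FIRST(a) = {a}; new: +{a}
  S: {$}  A: {a}
round 2: done
  S: {$}  A: {a}

FOLLOW(A) = ["a"]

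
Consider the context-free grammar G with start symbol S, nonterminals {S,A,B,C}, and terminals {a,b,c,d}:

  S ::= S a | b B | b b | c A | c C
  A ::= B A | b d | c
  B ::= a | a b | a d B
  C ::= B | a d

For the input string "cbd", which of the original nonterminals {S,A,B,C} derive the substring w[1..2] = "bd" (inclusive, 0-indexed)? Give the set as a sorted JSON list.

Convert to CNF:
  S -> S T2 | T0 B | T0 T0 | T3 A | T3 C
  A -> B A | T0 T1 | c
  B -> T2 T0 | T2 X4 | a
  C -> T2 T0 | T2 T1 | T2 X5 | a
  T0 -> b
  T1 -> d
  T2 -> a
  T3 -> c
  X4 -> T1 B
  X5 -> T1 B

CYK fill, restricted to cells inside w[1..2]:
  cell(1,1) b: {T0}  orig:{}
  cell(2,2) d: {T1}  orig:{}
  cell(1,2) bd: {A}

Original NTs in T[1,2] deriving "bd": ["A"]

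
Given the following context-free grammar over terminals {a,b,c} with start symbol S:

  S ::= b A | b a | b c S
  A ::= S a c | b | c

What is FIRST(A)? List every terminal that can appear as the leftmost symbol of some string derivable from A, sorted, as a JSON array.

FIRST iteration:
pass 1:
  A via A→b: +{b}
  A via A→c: +{c}
  S via S→b A: +{b}
  S: {b}  A: {b,c}
pass 2: done
  S: {b}  A: {b,c}

FIRST(A) = ["b", "c"]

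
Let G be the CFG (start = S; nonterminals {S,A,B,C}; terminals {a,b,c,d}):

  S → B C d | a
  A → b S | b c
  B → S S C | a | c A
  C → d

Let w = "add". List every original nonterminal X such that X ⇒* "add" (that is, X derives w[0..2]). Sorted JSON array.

CNF form of G:
  S -> B X4 | a
  A -> T0 S | T0 T1
  B -> S X3 | T1 A | a
  C -> d
  T0 -> b
  T1 -> c
  T2 -> d
  X3 -> S C
  X4 -> C T2

Fill CYK table bottom-up, restricted to cells inside w[0..2]:
  cell(0,0) a: {B,S}
  cell(1,1) d: {C,T2}  orig:{C}
  cell(2,2) d: {C,T2}  orig:{C}
  cell(0,1) ad: {X3}  orig:{}
  cell(1,2) dd: {X4}  orig:{}
  cell(0,2) add: {S}

Original NTs in T[0,2] deriving "add": ["S"]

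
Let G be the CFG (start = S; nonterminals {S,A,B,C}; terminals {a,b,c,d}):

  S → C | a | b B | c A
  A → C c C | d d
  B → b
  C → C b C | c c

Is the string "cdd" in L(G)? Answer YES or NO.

CNF form of G:
  S -> C X5 | T0 A | T0 T0 | T2 B | a
  A -> C X3 | T1 T1
  B -> b
  C -> C X4 | T0 T0
  T0 -> c
  T1 -> d
  T2 -> b
  X3 -> T0 C
  X4 -> T2 C
  X5 -> T2 C

Fill CYK table bottom-up:
  cell(0,0) c: {T0}  orig:{}
  cell(1,1) d: {T1}  orig:{}
  cell(2,2) d: {T1}  orig:{}
  cell(0,1) cd: ∅
  cell(1,2) dd: {A}
  cell(0,2) cdd: {S}

S ∈ T[0,2] ⇒ YES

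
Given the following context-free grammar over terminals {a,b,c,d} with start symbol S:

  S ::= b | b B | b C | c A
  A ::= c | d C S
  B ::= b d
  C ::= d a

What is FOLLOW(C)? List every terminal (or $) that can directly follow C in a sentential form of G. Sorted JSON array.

FIRST sets, iterate to fixpoint:
round 1:
  A via A→c: +{c}
  A via A→d C S: +{d}
  B via B→b d: +{b}
  C via C→d a: +{d}
  S via S→b: +{b}
  S via S→c A: +{c}
  FIRST(S)={b,c}  FIRST(A)={c,d}  FIRST(B)={b}  FIRST(C)={d}
round 2: — fixpoint
  FIRST(S)={b,c}  FIRST(A)={c,d}  FIRST(B)={b}  FIRST(C)={d}

FOLLOW iteration:
initialize: $ ∈ FOLLOW(S)
round 1:
  A→d C S: FOLLOW(C) ⊇ FIRST(S) = {b,c}; new: +{b,c}
  S→b B: FOLLOW(B) ⊇ FOLLOW(S) ⊇ {$}; new: +{$}
  S→b C: FOLLOW(C) ⊇ FOLLOW(S) ⊇ {$}; new: +{$}
  S→c A: FOLLOW(A) ⊇ FOLLOW(S) ⊇ {$}; new: +{$}
  S: {$}  A: {$}  B: {$}  C: {$,b,c}
round 2: (no change)
  S: {$}  A: {$}  B: {$}  C: {$,b,c}

FOLLOW(C) = ["$", "b", "c"]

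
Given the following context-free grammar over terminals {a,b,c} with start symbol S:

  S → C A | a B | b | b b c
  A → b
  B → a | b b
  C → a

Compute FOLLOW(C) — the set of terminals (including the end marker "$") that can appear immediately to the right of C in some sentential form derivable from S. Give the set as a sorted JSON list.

Compute FIRST by fixpoint:
iter 1:
  A via A→b: +{b}
  B via B→a: +{a}
  B via B→b b: +{b}
  C via C→a: +{a}
  S via S→C A: +{a}
  S via S→b: +{b}
  FIRST(S)={a,b}  FIRST(A)={b}  FIRST(B)={a,b}  FIRST(C)={a}
iter 2: done
  FIRST(S)={a,b}  FIRST(A)={b}  FIRST(B)={a,b}  FIRST(C)={a}

Compute FOLLOW by fixpoint:
seed FOLLOW(S) with $
round 1:
  S→C A: FOLLOW(C) ⊇ FIRST(A) = {b}; new: +{b}
  S→C A: FOLLOW(A) ⊇ FOLLOW(S) ⊇ {$}; new: +{$}
  S→a B: FOLLOW(B) ⊇ FOLLOW(S) ⊇ {$}; new: +{$}
  S: {$}  A: {$}  B: {$}  C: {b}
round 2: (stable)
  S: {$}  A: {$}  B: {$}  C: {b}

FOLLOW(C) = ["b"]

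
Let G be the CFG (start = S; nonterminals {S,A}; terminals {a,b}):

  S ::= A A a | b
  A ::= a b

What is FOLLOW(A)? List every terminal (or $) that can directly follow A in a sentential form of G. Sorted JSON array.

FIRST iteration:
round 1:
  A via A→a b: +{a}
  S via S→A A a: +{a}
  S via S→b: +{b}
  FIRST[S]={a,b}  FIRST[A]={a}
round 2: (stable)
  FIRST[S]={a,b}  FIRST[A]={a}

FOLLOW sets:
FOLLOW(S) := {$}
iter 1:
  S→A A a: FOLLOW(A) ⊇ FIRST(A) = {a}; new: +{a}
  FOLLOW(S)={$}  FOLLOW(A)={a}
iter 2: done
  FOLLOW(S)={$}  FOLLOW(A)={a}

FOLLOW(A) = ["a"]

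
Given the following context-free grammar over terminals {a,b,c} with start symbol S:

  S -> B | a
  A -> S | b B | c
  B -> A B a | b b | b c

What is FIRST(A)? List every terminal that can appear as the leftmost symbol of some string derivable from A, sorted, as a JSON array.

Compute FIRST by fixpoint:
pass 1:
  A via A→b B: +{b}
  A via A→c: +{c}
  B via B→A B a: +{b,c}
  S via S→B: +{b,c}
  S via S→a: +{a}
  S: {a,b,c}  A: {b,c}  B: {b,c}
pass 2:
  A via A→S: +{a}
  B via B→A B a: +{a}
  S: {a,b,c}  A: {a,b,c}  B: {a,b,c}
pass 3: done
  S: {a,b,c}  A: {a,b,c}  B: {a,b,c}

FIRST(A) = ["a", "b", "c"]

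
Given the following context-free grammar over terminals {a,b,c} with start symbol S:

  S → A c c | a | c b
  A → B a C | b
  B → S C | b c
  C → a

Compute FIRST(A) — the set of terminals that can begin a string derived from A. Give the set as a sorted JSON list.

FIRST iteration:
round 1:
  A via A→b: +{b}
  B via B→b c: +{b}
  C via C→a: +{a}
  S via S→A c c: +{b}
  S via S→a: +{a}
  S via S→c b: +{c}
  FIRST(S)={a,b,c}  FIRST(A)={b}  FIRST(B)={b}  FIRST(C)={a}
round 2:
  B via B→S C: +{a,c}
  FIRST(S)={a,b,c}  FIRST(A)={b}  FIRST(B)={a,b,c}  FIRST(C)={a}
round 3:
  A via A→B a C: +{a,c}
  FIRST(S)={a,b,c}  FIRST(A)={a,b,c}  FIRST(B)={a,b,c}  FIRST(C)={a}
round 4: (no change)
  FIRST(S)={a,b,c}  FIRST(A)={a,b,c}  FIRST(B)={a,b,c}  FIRST(C)={a}

FIRST(A) = ["a", "b", "c"]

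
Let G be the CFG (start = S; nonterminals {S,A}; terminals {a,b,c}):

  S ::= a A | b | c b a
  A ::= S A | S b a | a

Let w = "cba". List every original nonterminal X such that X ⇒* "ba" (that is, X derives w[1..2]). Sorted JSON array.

CNF form of G:
  S -> T1 A | T2 X4 | b
  A -> S A | S X3 | a
  T0 -> b
  T1 -> a
  T2 -> c
  X3 -> T0 T1
  X4 -> T0 T1

Fill CYK table bottom-up, restricted to cells inside w[1..2]:
  T[1,1] 'b' = {S,T0}  orig:{S}
  T[2,2] 'a' = {A,T1}  orig:{A}
  T[1,2] 'ba' = {A,X3,X4}  orig:{A}

Original NTs in T[1,2] deriving "ba": ["A"]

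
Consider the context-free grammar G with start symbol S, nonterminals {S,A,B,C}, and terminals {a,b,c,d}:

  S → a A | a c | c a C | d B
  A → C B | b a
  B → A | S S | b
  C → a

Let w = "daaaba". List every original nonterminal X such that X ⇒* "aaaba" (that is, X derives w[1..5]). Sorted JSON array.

CNF form of G:
  S -> T1 A | T1 T2 | T2 X4 | T3 B
  A -> C B | T0 T1
  B -> C B | S S | T0 T1 | b
  C -> a
  T0 -> b
  T1 -> a
  T2 -> c
  T3 -> d
  X4 -> T1 C

CYK table (by increasing span), restricted to cells inside w[1..5]:
  T[1,1] 'a' = {C,T1}  orig:{C}
  T[2,2] 'a' = {C,T1}  orig:{C}
  T[3,3] 'a' = {C,T1}  orig:{C}
  T[4,4] 'b' = {B,T0}  orig:{B}
  T[5,5] 'a' = {C,T1}  orig:{C}
  T[1,2] 'aa' = {X4}  orig:{}
  T[2,3] 'aa' = {X4}  orig:{}
  T[3,4] 'ab' = {A,B}
  T[4,5] 'ba' = {A,B}
  T[1,3] 'aaa' = ∅
  T[2,4] 'aab' = {A,B,S}
  T[3,5] 'aba' = {A,B,S}
  T[1,4] 'aaab' = {A,B,S}
  T[2,5] 'aaba' = {A,B,S}
  T[1,5] 'aaaba' = {A,B,S}

Original NTs in T[1,5] deriving "aaaba": ["A", "B", "S"]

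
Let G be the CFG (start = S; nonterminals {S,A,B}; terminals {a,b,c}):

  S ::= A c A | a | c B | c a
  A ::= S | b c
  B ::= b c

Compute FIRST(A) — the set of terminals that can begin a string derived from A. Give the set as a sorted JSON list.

FIRST iteration:
pass 1:
  A via A→b c: +{b}
  B via B→b c: +{b}
  S via S→A c A: +{b}
  S via S→a: +{a}
  S via S→c B: +{c}
  S: {a,b,c}  A: {b}  B: {b}
pass 2:
  A via A→S: +{a,c}
  S: {a,b,c}  A: {a,b,c}  B: {b}
pass 3: done
  S: {a,b,c}  A: {a,b,c}  B: {b}

FIRST(A) = ["a", "b", "c"]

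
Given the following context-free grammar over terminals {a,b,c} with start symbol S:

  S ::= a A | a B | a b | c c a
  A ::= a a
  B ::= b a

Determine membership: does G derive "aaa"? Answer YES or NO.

CNF form of G:
  S -> T0 A | T0 B | T0 T1 | T2 X3
  A -> T0 T0
  B -> T1 T0
  T0 -> a
  T1 -> b
  T2 -> c
  X3 -> T2 T0

Fill CYK table bottom-up:
  T[0,0] 'a' = {T0}  orig:{}
  T[1,1] 'a' = {T0}  orig:{}
  T[2,2] 'a' = {T0}  orig:{}
  T[0,1] 'aa' = {A}
  T[1,2] 'aa' = {A}
  T[0,2] 'aaa' = {S}

S ∈ T[0,2] ⇒ YES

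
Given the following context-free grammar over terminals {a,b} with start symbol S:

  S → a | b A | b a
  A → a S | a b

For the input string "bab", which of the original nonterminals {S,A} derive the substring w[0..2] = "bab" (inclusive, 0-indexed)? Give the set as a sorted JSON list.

Convert to CNF:
  S -> T1 A | T1 T0 | a
  A -> T0 S | T0 T1
  T0 -> a
  T1 -> b

CYK fill — only the sub-triangle for w[0..2]:
  cell(0,0) b: {T1}  orig:{}
  cell(1,1) a: {S,T0}  orig:{S}
  cell(2,2) b: {T1}  orig:{}
  cell(0,1) ba: {S}
  cell(1,2) ab: {A}
  cell(0,2) bab: {S}

Original NTs in T[0,2] deriving "bab": ["S"]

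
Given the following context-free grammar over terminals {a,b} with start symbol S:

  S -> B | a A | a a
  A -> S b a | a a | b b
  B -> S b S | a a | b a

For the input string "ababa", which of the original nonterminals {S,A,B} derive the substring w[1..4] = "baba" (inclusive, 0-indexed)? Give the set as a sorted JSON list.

CNF form of G:
  S -> S X4 | T0 T1 | T1 A | T1 T1
  A -> S X2 | T0 T0 | T1 T1
  B -> S X3 | T0 T1 | T1 T1
  T0 -> b
  T1 -> a
  X2 -> T0 T1
  X3 -> T0 S
  X4 -> T0 S

CYK fill, restricted to cells inside w[1..4]:
  cell(1,1) b: {T0}  orig:{}
  cell(2,2) a: {T1}  orig:{}
  cell(3,3) b: {T0}  orig:{}
  cell(4,4) a: {T1}  orig:{}
  cell(1,2) ba: {B,S,X2}  orig:{B,S}
  cell(2,3) ab: ∅
  cell(3,4) ba: {B,S,X2}  orig:{B,S}
  cell(1,3) bab: ∅
  cell(2,4) aba: ∅
  cell(1,4) baba: {A}

Original NTs in T[1,4] deriving "baba": ["A"]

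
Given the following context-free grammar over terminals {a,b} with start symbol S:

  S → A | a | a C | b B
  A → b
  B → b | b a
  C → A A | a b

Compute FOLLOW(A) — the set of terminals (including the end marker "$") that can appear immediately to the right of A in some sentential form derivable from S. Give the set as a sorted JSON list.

FIRST iteration:
[1]
  A via A→b: +{b}
  B via B→b: +{b}
  C via C→A A: +{b}
  C via C→a b: +{a}
  S via S→A: +{b}
  S via S→a: +{a}
  S: {a,b}  A: {b}  B: {b}  C: {a,b}
[2] done
  S: {a,b}  A: {b}  B: {b}  C: {a,b}

FOLLOW sets:
seed FOLLOW(S) with $
pass 1:
  C→A A: FOLLOW(A) ⊇ FIRST(A) = {b}; new: +{b}
  S→A: FOLLOW(A) ⊇ FOLLOW(S) ⊇ {$}; new: +{$}
  S→a C: FOLLOW(C) ⊇ FOLLOW(S) ⊇ {$}; new: +{$}
  S→b B: FOLLOW(B) ⊇ FOLLOW(S) ⊇ {$}; new: +{$}
  FOLLOW[S]={$}  FOLLOW[A]={$,b}  FOLLOW[B]={$}  FOLLOW[C]={$}
pass 2: (stable)
  FOLLOW[S]={$}  FOLLOW[A]={$,b}  FOLLOW[B]={$}  FOLLOW[C]={$}

FOLLOW(A) = ["$", "b"]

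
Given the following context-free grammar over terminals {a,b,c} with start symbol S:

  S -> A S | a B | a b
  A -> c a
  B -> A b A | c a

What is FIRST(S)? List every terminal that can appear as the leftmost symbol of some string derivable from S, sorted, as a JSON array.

FIRST iteration:
[1]
  A via A→c a: +{c}
  B via B→A b A: +{c}
  S via S→A S: +{c}
  S via S→a B: +{a}
  FIRST[S]={a,c}  FIRST[A]={c}  FIRST[B]={c}
[2] — fixpoint
  FIRST[S]={a,c}  FIRST[A]={c}  FIRST[B]={c}

FIRST(S) = ["a", "c"]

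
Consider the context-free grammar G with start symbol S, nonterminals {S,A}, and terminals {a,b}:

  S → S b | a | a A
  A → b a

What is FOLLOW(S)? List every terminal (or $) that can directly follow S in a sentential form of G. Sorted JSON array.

FIRST sets, iterate to fixpoint:
[1]
  A via A→b a: +{b}
  S via S→a: +{a}
  FIRST[S]={a}  FIRST[A]={b}
[2] done
  FIRST[S]={a}  FIRST[A]={b}

FOLLOW sets:
initialize: $ ∈ FOLLOW(S)
[1]
  S→S b: FOLLOW(S) ⊇ FIRST(b) = {b}; new: +{b}
  S→a A: FOLLOW(A) ⊇ FOLLOW(S) ⊇ {$,b}; new: +{$,b}
  S: {$,b}  A: {$,b}
[2] (stable)
  S: {$,b}  A: {$,b}

FOLLOW(S) = ["$", "b"]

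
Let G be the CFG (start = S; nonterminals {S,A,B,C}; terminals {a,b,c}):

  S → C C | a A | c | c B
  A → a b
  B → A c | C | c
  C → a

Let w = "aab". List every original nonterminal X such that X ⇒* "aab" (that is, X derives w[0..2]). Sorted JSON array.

CNF form of G:
  S -> C C | T0 A | T2 B | c
  A -> T0 T1
  B -> A T2 | a | c
  C -> a
  T0 -> a
  T1 -> b
  T2 -> c

Fill CYK table bottom-up — only the sub-triangle for w[0..2]:
  cell(0,0) a: {B,C,T0}  orig:{B,C}
  cell(1,1) a: {B,C,T0}  orig:{B,C}
  cell(2,2) b: {T1}  orig:{}
  cell(0,1) aa: {S}
  cell(1,2) ab: {A}
  cell(0,2) aab: {S}

Original NTs in T[0,2] deriving "aab": ["S"]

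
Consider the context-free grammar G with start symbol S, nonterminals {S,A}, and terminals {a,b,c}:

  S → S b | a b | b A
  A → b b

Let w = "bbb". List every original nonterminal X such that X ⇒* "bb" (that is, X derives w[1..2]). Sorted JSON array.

CNF form of G:
  S -> S T0 | T0 A | T1 T0
  A -> T0 T0
  T0 -> b
  T1 -> a

CYK fill, restricted to cells inside w[1..2]:
  cell(1,1) b: {T0}  orig:{}
  cell(2,2) b: {T0}  orig:{}
  cell(1,2) bb: {A}

Original NTs in T[1,2] deriving "bb": ["A"]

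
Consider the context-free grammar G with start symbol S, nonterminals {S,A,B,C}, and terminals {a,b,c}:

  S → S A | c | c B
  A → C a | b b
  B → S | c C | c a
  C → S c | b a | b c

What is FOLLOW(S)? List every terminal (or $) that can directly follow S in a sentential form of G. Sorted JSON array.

FIRST sets, iterate to fixpoint:
pass 1:
  A via A→b b: +{b}
  B via B→c C: +{c}
  C via C→b a: +{b}
  S via S→c: +{c}
  FIRST(S)={c}  FIRST(A)={b}  FIRST(B)={c}  FIRST(C)={b}
pass 2:
  C via C→S c: +{c}
  FIRST(S)={c}  FIRST(A)={b}  FIRST(B)={c}  FIRST(C)={b,c}
pass 3:
  A via A→C a: +{c}
  FIRST(S)={c}  FIRST(A)={b,c}  FIRST(B)={c}  FIRST(C)={b,c}
pass 4: (no change)
  FIRST(S)={c}  FIRST(A)={b,c}  FIRST(B)={c}  FIRST(C)={b,c}

FOLLOW sets:
seed FOLLOW(S) with $
round 1:
  A→C a: FOLLOW(C) ⊇ FIRST(a) = {a}; new: +{a}
  C→S c: FOLLOW(S) ⊇ FIRST(c) = {c}; new: +{c}
  S→S A: FOLLOW(S) ⊇ FIRST(A) = {b,c}; new: +{b}
  S→S A: FOLLOW(A) ⊇ FOLLOW(S) ⊇ {$,b,c}; new: +{$,b,c}
  S→c B: FOLLOW(B) ⊇ FOLLOW(S) ⊇ {$,b,c}; new: +{$,b,c}
  FOLLOW[S]={$,b,c}  FOLLOW[A]={$,b,c}  FOLLOW[B]={$,b,c}  FOLLOW[C]={a}
round 2:
  B→c C: FOLLOW(C) ⊇ FOLLOW(B) ⊇ {$,b,c}; new: +{$,b,c}
  FOLLOW[S]={$,b,c}  FOLLOW[A]={$,b,c}  FOLLOW[B]={$,b,c}  FOLLOW[C]={$,a,b,c}
round 3: (no change)
  FOLLOW[S]={$,b,c}  FOLLOW[A]={$,b,c}  FOLLOW[B]={$,b,c}  FOLLOW[C]={$,a,b,c}

FOLLOW(S) = ["$", "b", "c"]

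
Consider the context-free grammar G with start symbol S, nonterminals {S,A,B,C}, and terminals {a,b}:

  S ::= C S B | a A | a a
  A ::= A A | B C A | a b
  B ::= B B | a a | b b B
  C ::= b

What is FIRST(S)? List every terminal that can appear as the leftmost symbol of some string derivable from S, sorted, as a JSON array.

FIRST sets, iterate to fixpoint:
pass 1:
  A via A→a b: +{a}
  B via B→a a: +{a}
  B via B→b b B: +{b}
  C via C→b: +{b}
  S via S→C S B: +{b}
  S via S→a A: +{a}
  FIRST(S)={a,b}  FIRST(A)={a}  FIRST(B)={a,b}  FIRST(C)={b}
pass 2:
  A via A→B C A: +{b}
  FIRST(S)={a,b}  FIRST(A)={a,b}  FIRST(B)={a,b}  FIRST(C)={b}
pass 3: (no change)
  FIRST(S)={a,b}  FIRST(A)={a,b}  FIRST(B)={a,b}  FIRST(C)={b}

FIRST(S) = ["a", "b"]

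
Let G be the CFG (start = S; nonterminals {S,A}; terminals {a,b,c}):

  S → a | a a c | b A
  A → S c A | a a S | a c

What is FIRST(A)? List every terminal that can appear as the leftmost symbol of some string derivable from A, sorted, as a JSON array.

Compute FIRST by fixpoint:
iter 1:
  A via A→a a S: +{a}
  S via S→a: +{a}
  S via S→b A: +{b}
  FIRST(S)={a,b}  FIRST(A)={a}
iter 2:
  A via A→S c A: +{b}
  FIRST(S)={a,b}  FIRST(A)={a,b}
iter 3: (no change)
  FIRST(S)={a,b}  FIRST(A)={a,b}

FIRST(A) = ["a", "b"]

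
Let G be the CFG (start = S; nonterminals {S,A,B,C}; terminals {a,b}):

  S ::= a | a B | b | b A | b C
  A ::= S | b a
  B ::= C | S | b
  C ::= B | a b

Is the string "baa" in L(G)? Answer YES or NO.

CNF form of G:
  S -> T0 B | T1 A | T1 C | a | b
  A -> T0 B | T1 A | T1 C | T1 T0 | a | b
  B -> T0 B | T0 T1 | T1 A | T1 C | a | b
  C -> T0 B | T0 T1 | T1 A | T1 C | a | b
  T0 -> a
  T1 -> b

Fill CYK table bottom-up:
  [0..0]={A,B,C,S,T1}  "b"  orig:{A,B,C,S}
  [1..1]={A,B,C,S,T0}  "a"  orig:{A,B,C,S}
  [2..2]={A,B,C,S,T0}  "a"  orig:{A,B,C,S}
  [0..1]={A,B,C,S}  "ba"
  [1..2]={A,B,C,S}  "aa"
  [0..2]={A,B,C,S}  "baa"

S ∈ T[0,2] ⇒ YES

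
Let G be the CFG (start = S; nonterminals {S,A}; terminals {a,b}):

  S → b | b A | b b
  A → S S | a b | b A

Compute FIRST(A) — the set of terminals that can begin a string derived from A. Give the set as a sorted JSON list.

FIRST iteration:
pass 1:
  A via A→a b: +{a}
  A via A→b A: +{b}
  S via S→b: +{b}
  FIRST(S)={b}  FIRST(A)={a,b}
pass 2: — fixpoint
  FIRST(S)={b}  FIRST(A)={a,b}

FIRST(A) = ["a", "b"]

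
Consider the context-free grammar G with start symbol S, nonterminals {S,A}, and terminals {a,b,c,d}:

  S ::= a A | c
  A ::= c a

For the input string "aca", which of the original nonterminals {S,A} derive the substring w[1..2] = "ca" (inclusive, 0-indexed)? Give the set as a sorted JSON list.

CNF form of G:
  S -> T1 A | c
  A -> T0 T1
  T0 -> c
  T1 -> a

Fill CYK table bottom-up — only the sub-triangle for w[1..2]:
  [1..1]={S,T0}  "c"  orig:{S}
  [2..2]={T1}  "a"  orig:{}
  [1..2]={A}  "ca"

Original NTs in T[1,2] deriving "ca": ["A"]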